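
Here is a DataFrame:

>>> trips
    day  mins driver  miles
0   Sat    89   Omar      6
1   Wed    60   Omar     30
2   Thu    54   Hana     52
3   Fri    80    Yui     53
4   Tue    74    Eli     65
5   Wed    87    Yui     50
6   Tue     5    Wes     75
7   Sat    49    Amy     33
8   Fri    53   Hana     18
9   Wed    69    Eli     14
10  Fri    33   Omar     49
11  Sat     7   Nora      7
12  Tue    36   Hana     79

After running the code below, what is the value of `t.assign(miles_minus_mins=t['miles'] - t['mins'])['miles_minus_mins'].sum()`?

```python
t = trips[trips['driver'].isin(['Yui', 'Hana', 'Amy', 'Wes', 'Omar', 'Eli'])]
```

filter rows where driver in ['Yui', 'Hana', 'Amy', 'Wes', 'Omar', 'Eli']:
    day  mins driver  miles
0   Sat    89   Omar      6
1   Wed    60   Omar     30
2   Thu    54   Hana     52
3   Fri    80    Yui     53
4   Tue    74    Eli     65
5   Wed    87    Yui     50
6   Tue     5    Wes     75
7   Sat    49    Amy     33
8   Fri    53   Hana     18
9   Wed    69    Eli     14
10  Fri    33   Omar     49
12  Tue    36   Hana     79
add column miles_minus_mins = t['miles'] - t['mins']:
    day  mins driver  miles  miles_minus_mins
0   Sat    89   Omar      6               -83
1   Wed    60   Omar     30               -30
2   Thu    54   Hana     52                -2
3   Fri    80    Yui     53               -27
4   Tue    74    Eli     65                -9
5   Wed    87    Yui     50               -37
6   Tue     5    Wes     75                70
7   Sat    49    Amy     33               -16
8   Fri    53   Hana     18               -35
9   Wed    69    Eli     14               -55
10  Fri    33   Omar     49                16
12  Tue    36   Hana     79                43
The sum of column 'miles_minus_mins' is -165.

-165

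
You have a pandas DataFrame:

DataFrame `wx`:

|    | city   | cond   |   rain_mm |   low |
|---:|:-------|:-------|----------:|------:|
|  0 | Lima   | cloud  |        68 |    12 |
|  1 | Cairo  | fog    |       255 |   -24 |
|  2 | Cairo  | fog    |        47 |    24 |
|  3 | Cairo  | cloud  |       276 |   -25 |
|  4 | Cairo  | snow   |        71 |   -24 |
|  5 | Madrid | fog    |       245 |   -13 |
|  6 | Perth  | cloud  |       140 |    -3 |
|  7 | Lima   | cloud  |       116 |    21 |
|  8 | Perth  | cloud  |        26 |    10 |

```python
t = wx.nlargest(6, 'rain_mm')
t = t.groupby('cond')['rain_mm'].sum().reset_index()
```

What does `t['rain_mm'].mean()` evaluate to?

367.666666667

take 6 rows with largest rain_mm:
     city   cond  rain_mm  low
3   Cairo  cloud      276  -25
1   Cairo    fog      255  -24
5  Madrid    fog      245  -13
6   Perth  cloud      140   -3
7    Lima  cloud      116   21
4   Cairo   snow       71  -24
group by cond, sum of rain_mm:
cond
cloud    532
fog      500
snow      71
Name: rain_mm, dtype: int64
reset_index():
    cond  rain_mm
0  cloud      532
1    fog      500
2   snow       71
Hence 367.666666667.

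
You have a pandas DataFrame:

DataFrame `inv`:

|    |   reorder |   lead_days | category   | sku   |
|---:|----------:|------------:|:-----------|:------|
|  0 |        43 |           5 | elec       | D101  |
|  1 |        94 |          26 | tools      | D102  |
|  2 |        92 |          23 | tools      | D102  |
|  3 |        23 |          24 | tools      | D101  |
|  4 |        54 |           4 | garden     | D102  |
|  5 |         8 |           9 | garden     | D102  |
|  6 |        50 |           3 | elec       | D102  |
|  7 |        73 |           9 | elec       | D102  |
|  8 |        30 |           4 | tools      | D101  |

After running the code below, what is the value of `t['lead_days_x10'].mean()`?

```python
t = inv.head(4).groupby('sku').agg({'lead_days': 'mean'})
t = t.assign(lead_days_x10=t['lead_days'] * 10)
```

195.0

take first 4 rows:
   reorder  lead_days category   sku
0       43          5     elec  D101
1       94         26    tools  D102
2       92         23    tools  D102
3       23         24    tools  D101
group by sku, mean of lead_days:
      lead_days
sku            
D101       14.5
D102       24.5
add column lead_days_x10 = t['lead_days'] * 10:
      lead_days  lead_days_x10
sku                           
D101       14.5          145.0
D102       24.5          245.0
Taking the mean of column 'lead_days_x10' gives 195.0.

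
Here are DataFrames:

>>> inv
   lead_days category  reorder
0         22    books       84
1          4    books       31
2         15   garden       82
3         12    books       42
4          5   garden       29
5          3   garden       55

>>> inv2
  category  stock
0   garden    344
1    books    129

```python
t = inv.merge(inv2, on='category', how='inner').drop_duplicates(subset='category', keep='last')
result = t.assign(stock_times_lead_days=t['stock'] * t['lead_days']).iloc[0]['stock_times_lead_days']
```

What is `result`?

merge on 'category' (how='inner') → 6 rows:
   lead_days category  reorder  stock
0         22    books       84    129
1          4    books       31    129
2         15   garden       82    344
3         12    books       42    129
4          5   garden       29    344
5          3   garden       55    344
drop duplicate category (keep=last):
   lead_days category  reorder  stock
3         12    books       42    129
5          3   garden       55    344
add column stock_times_lead_days = t['stock'] * t['lead_days']:
   lead_days category  reorder  stock  stock_times_lead_days
3         12    books       42    129                   1548
5          3   garden       55    344                   1032
Reading off the value at position 0, column 'stock_times_lead_days', we get 1548.

1548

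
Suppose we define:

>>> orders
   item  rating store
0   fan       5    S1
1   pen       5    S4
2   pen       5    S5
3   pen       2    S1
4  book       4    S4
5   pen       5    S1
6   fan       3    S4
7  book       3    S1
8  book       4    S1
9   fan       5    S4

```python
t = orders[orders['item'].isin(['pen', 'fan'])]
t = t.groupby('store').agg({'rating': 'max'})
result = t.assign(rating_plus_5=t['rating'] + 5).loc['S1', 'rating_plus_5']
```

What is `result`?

10

filter rows where item in ['pen', 'fan']:
  item  rating store
0  fan       5    S1
1  pen       5    S4
2  pen       5    S5
3  pen       2    S1
5  pen       5    S1
6  fan       3    S4
9  fan       5    S4
group by store, max of rating:
       rating
store        
S1          5
S4          5
S5          5
add column rating_plus_5 = t['rating'] + 5:
       rating  rating_plus_5
store                       
S1          5             10
S4          5             10
S5          5             10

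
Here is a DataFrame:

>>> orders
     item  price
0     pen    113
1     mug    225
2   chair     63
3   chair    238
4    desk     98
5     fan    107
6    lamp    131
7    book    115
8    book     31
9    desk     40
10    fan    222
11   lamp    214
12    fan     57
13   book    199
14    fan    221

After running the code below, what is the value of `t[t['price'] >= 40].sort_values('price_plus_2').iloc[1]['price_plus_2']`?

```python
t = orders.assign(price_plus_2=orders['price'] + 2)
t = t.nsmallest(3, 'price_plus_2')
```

59

add column price_plus_2 = orders['price'] + 2:
     item  price  price_plus_2
0     pen    113           115
1     mug    225           227
2   chair     63            65
3   chair    238           240
4    desk     98           100
5     fan    107           109
6    lamp    131           133
7    book    115           117
8    book     31            33
9    desk     40            42
10    fan    222           224
11   lamp    214           216
12    fan     57            59
13   book    199           201
14    fan    221           223
take 3 rows with smallest price_plus_2:
    item  price  price_plus_2
8   book     31            33
9   desk     40            42
12   fan     57            59
filter rows where price >= 40:
    item  price  price_plus_2
9   desk     40            42
12   fan     57            59
sort by price_plus_2:
    item  price  price_plus_2
9   desk     40            42
12   fan     57            59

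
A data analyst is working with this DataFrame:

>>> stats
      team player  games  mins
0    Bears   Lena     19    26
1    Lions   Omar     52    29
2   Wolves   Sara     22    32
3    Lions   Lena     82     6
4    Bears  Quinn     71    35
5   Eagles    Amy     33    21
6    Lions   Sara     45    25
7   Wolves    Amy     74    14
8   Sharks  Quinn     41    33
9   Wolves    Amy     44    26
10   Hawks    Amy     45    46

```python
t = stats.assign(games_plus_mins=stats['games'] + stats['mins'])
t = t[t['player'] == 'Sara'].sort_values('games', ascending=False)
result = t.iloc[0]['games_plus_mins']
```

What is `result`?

70

add column games_plus_mins = stats['games'] + stats['mins']:
      team player  games  mins  games_plus_mins
0    Bears   Lena     19    26               45
1    Lions   Omar     52    29               81
2   Wolves   Sara     22    32               54
3    Lions   Lena     82     6               88
4    Bears  Quinn     71    35              106
5   Eagles    Amy     33    21               54
6    Lions   Sara     45    25               70
7   Wolves    Amy     74    14               88
8   Sharks  Quinn     41    33               74
9   Wolves    Amy     44    26               70
10   Hawks    Amy     45    46               91
filter rows where player == 'Sara':
     team player  games  mins  games_plus_mins
2  Wolves   Sara     22    32               54
6   Lions   Sara     45    25               70
sort by games descending:
     team player  games  mins  games_plus_mins
6   Lions   Sara     45    25               70
2  Wolves   Sara     22    32               54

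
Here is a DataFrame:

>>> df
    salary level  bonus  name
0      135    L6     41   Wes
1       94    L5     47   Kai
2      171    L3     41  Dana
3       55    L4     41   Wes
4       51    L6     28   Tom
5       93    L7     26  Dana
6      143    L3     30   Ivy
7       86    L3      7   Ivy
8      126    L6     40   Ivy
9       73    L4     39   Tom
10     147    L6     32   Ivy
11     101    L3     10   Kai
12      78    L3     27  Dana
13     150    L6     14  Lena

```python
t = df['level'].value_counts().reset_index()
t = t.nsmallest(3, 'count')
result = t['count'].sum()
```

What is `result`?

4

value_counts of level:
level
L6    5
L3    5
L4    2
L5    1
L7    1
Name: count, dtype: int64
reset_index():
  level  count
0    L6      5
1    L3      5
2    L4      2
3    L5      1
4    L7      1
take 3 rows with smallest count:
  level  count
3    L5      1
4    L7      1
2    L4      2
So sum() = 4.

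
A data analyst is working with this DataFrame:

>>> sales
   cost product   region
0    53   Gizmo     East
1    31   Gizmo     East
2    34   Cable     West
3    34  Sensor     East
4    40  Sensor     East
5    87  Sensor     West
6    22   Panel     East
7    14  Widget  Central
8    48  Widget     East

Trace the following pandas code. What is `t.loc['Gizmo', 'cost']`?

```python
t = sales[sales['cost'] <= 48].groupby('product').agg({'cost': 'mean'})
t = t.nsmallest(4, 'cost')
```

31.0

filter rows where cost <= 48:
   cost product   region
1    31   Gizmo     East
2    34   Cable     West
3    34  Sensor     East
4    40  Sensor     East
6    22   Panel     East
7    14  Widget  Central
8    48  Widget     East
group by product, mean of cost:
         cost
product      
Cable    34.0
Gizmo    31.0
Panel    22.0
Sensor   37.0
Widget   31.0
take 4 rows with smallest cost:
         cost
product      
Panel    22.0
Gizmo    31.0
Widget   31.0
Cable    34.0
So loc['Gizmo', 'cost'] = 31.0.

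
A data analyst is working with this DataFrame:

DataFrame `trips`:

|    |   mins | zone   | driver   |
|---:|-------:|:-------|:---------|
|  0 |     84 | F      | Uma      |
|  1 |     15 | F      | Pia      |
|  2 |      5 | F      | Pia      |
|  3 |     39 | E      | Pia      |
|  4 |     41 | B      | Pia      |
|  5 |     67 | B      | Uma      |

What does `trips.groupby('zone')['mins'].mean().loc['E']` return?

39.0

group by zone, mean of mins:
zone
B    54.000000
E    39.000000
F    34.666667
Name: mins, dtype: float64
Then the value at index 'E': 39.0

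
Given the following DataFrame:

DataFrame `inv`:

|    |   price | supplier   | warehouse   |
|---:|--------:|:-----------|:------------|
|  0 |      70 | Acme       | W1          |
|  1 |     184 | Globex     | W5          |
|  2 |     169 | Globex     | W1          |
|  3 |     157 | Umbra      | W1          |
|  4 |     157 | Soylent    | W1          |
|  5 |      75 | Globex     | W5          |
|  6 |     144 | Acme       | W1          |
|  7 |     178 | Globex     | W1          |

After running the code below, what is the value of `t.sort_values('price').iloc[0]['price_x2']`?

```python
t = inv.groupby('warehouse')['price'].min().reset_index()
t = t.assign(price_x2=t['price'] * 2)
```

group by warehouse, min of price:
warehouse
W1    70
W5    75
Name: price, dtype: int64
reset_index():
  warehouse  price
0        W1     70
1        W5     75
add column price_x2 = t['price'] * 2:
  warehouse  price  price_x2
0        W1     70       140
1        W5     75       150
sort by price:
  warehouse  price  price_x2
0        W1     70       140
1        W5     75       150
Then the value at position 0, column 'price_x2': 140

140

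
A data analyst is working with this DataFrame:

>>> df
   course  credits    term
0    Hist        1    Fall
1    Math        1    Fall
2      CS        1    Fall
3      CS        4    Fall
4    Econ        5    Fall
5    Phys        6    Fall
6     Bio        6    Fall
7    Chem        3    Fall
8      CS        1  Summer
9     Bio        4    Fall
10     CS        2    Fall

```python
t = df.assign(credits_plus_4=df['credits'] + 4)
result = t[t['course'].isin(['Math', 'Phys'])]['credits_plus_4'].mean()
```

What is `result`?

add column credits_plus_4 = df['credits'] + 4:
   course  credits    term  credits_plus_4
0    Hist        1    Fall               5
1    Math        1    Fall               5
2      CS        1    Fall               5
3      CS        4    Fall               8
4    Econ        5    Fall               9
5    Phys        6    Fall              10
6     Bio        6    Fall              10
7    Chem        3    Fall               7
8      CS        1  Summer               5
9     Bio        4    Fall               8
10     CS        2    Fall               6
filter rows where course in ['Math', 'Phys']:
  course  credits  term  credits_plus_4
1   Math        1  Fall               5
5   Phys        6  Fall              10
Reading off the mean of column 'credits_plus_4', we get 7.5.

7.5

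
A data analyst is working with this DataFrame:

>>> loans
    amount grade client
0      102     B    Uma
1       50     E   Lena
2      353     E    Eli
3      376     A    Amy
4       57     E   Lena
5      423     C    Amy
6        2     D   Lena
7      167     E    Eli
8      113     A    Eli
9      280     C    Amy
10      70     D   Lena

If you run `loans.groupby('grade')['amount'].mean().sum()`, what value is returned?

890.75

group by grade, mean of amount:
grade
A    244.50
B    102.00
C    351.50
D     36.00
E    156.75
Name: amount, dtype: float64
Then the sum of the resulting series: 890.75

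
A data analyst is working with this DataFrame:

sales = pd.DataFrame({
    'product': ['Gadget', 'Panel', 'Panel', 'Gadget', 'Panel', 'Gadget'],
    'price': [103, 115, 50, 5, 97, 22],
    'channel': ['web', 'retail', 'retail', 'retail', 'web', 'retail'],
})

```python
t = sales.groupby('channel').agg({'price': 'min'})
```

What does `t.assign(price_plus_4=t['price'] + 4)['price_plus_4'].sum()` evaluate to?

group by channel, min of price:
         price
channel       
retail       5
web         97
add column price_plus_4 = t['price'] + 4:
         price  price_plus_4
channel                     
retail       5             9
web         97           101
sum of column 'price_plus_4' → 110

110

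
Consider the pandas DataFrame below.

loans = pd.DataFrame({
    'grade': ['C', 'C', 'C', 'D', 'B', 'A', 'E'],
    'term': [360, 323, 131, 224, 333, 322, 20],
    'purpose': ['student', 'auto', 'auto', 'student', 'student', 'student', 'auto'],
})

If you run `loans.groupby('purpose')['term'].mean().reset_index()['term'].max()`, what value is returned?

group by purpose, mean of term:
purpose
auto       158.00
student    309.75
Name: term, dtype: float64
reset_index():
   purpose    term
0     auto  158.00
1  student  309.75
Finally, max of column 'term' = 309.75.

309.75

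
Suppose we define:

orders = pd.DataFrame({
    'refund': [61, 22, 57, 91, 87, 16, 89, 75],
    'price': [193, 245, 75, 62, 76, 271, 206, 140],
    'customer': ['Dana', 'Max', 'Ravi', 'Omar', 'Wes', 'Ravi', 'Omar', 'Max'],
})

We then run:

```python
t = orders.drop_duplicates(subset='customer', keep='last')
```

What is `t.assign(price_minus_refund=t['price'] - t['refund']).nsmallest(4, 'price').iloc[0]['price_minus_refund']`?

drop duplicate customer (keep=last):
   refund  price customer
0      61    193     Dana
4      87     76      Wes
5      16    271     Ravi
6      89    206     Omar
7      75    140      Max
add column price_minus_refund = t['price'] - t['refund']:
   refund  price customer  price_minus_refund
0      61    193     Dana                 132
4      87     76      Wes                 -11
5      16    271     Ravi                 255
6      89    206     Omar                 117
7      75    140      Max                  65
take 4 rows with smallest price:
   refund  price customer  price_minus_refund
4      87     76      Wes                 -11
7      75    140      Max                  65
0      61    193     Dana                 132
6      89    206     Omar                 117
Reading off the value at position 0, column 'price_minus_refund', we get -11.

-11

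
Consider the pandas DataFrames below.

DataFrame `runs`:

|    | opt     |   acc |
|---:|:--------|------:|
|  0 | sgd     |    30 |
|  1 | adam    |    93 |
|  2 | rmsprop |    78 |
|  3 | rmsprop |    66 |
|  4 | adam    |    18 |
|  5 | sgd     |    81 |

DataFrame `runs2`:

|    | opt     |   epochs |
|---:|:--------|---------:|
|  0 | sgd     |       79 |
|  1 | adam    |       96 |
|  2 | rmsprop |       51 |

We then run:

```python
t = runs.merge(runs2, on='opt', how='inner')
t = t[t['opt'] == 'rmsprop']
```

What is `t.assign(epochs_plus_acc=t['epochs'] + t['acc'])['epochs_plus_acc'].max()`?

merge on 'opt' (how='inner') → 6 rows:
       opt  acc  epochs
0      sgd   30      79
1     adam   93      96
2  rmsprop   78      51
3  rmsprop   66      51
4     adam   18      96
5      sgd   81      79
filter rows where opt == 'rmsprop':
       opt  acc  epochs
2  rmsprop   78      51
3  rmsprop   66      51
add column epochs_plus_acc = t['epochs'] + t['acc']:
       opt  acc  epochs  epochs_plus_acc
2  rmsprop   78      51              129
3  rmsprop   66      51              117
max of column 'epochs_plus_acc' → 129

129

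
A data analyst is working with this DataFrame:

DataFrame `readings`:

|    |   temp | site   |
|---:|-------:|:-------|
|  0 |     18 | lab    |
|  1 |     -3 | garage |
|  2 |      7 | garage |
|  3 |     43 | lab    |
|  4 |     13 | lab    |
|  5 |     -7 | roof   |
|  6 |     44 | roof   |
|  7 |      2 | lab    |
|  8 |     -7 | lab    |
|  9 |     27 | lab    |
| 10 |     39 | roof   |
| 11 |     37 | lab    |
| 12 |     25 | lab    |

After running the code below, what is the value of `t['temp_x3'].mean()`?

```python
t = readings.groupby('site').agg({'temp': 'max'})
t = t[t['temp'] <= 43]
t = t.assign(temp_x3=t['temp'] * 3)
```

group by site, max of temp:
        temp
site        
garage     7
lab       43
roof      44
filter rows where temp <= 43:
        temp
site        
garage     7
lab       43
add column temp_x3 = t['temp'] * 3:
        temp  temp_x3
site                 
garage     7       21
lab       43      129

75.0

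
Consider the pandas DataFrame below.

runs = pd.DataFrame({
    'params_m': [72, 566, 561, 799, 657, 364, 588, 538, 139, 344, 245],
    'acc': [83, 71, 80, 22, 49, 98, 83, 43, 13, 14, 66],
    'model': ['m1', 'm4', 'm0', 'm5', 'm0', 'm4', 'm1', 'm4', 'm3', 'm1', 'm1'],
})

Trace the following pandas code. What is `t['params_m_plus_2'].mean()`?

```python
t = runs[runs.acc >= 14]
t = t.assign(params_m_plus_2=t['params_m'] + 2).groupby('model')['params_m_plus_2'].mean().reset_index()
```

filter rows where acc >= 14:
    params_m  acc model
0         72   83    m1
1        566   71    m4
2        561   80    m0
3        799   22    m5
4        657   49    m0
5        364   98    m4
6        588   83    m1
7        538   43    m4
9        344   14    m1
10       245   66    m1
add column params_m_plus_2 = t['params_m'] + 2:
    params_m  acc model  params_m_plus_2
0         72   83    m1               74
1        566   71    m4              568
2        561   80    m0              563
3        799   22    m5              801
4        657   49    m0              659
5        364   98    m4              366
6        588   83    m1              590
7        538   43    m4              540
9        344   14    m1              346
10       245   66    m1              247
group by model, mean of params_m_plus_2:
model
m0    611.000000
m1    314.250000
m4    491.333333
m5    801.000000
Name: params_m_plus_2, dtype: float64
reset_index():
  model  params_m_plus_2
0    m0       611.000000
1    m1       314.250000
2    m4       491.333333
3    m5       801.000000

554.395833333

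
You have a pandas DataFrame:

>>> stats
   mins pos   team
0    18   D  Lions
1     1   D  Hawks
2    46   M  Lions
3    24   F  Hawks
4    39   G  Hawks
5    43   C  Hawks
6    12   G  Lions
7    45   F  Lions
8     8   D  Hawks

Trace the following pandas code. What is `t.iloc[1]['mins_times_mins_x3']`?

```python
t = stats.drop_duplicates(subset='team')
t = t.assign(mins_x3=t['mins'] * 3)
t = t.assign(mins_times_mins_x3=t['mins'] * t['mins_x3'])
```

drop duplicate team (keep=first):
   mins pos   team
0    18   D  Lions
1     1   D  Hawks
add column mins_x3 = t['mins'] * 3:
   mins pos   team  mins_x3
0    18   D  Lions       54
1     1   D  Hawks        3
add column mins_times_mins_x3 = t['mins'] * t['mins_x3']:
   mins pos   team  mins_x3  mins_times_mins_x3
0    18   D  Lions       54                 972
1     1   D  Hawks        3                   3
Then the value at position 1, column 'mins_times_mins_x3': 3

3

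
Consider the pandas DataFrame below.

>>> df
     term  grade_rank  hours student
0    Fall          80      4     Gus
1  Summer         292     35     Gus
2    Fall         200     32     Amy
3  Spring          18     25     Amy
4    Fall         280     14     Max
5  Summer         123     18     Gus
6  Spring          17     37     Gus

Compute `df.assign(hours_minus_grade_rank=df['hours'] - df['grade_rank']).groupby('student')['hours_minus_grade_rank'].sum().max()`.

add column hours_minus_grade_rank = df['hours'] - df['grade_rank']:
     term  grade_rank  hours student  hours_minus_grade_rank
0    Fall          80      4     Gus                     -76
1  Summer         292     35     Gus                    -257
2    Fall         200     32     Amy                    -168
3  Spring          18     25     Amy                       7
4    Fall         280     14     Max                    -266
5  Summer         123     18     Gus                    -105
6  Spring          17     37     Gus                      20
group by student, sum of hours_minus_grade_rank:
student
Amy   -161
Gus   -418
Max   -266
Name: hours_minus_grade_rank, dtype: int64
Hence -161.

-161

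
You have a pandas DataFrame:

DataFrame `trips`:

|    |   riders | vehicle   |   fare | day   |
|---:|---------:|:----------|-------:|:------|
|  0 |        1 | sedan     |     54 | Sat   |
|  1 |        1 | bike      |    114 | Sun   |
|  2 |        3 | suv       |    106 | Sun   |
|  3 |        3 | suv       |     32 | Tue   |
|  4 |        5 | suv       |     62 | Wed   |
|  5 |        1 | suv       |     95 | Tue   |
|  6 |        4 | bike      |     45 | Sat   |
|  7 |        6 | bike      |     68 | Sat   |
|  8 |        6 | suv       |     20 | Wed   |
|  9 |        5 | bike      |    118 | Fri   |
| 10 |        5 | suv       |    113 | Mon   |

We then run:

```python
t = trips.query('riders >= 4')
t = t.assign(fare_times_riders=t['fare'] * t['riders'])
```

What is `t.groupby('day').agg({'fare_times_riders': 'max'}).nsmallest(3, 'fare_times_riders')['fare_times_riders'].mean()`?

filter rows where riders >= 4:
    riders vehicle  fare  day
4        5     suv    62  Wed
6        4    bike    45  Sat
7        6    bike    68  Sat
8        6     suv    20  Wed
9        5    bike   118  Fri
10       5     suv   113  Mon
add column fare_times_riders = t['fare'] * t['riders']:
    riders vehicle  fare  day  fare_times_riders
4        5     suv    62  Wed                310
6        4    bike    45  Sat                180
7        6    bike    68  Sat                408
8        6     suv    20  Wed                120
9        5    bike   118  Fri                590
10       5     suv   113  Mon                565
group by day, max of fare_times_riders:
     fare_times_riders
day                   
Fri                590
Mon                565
Sat                408
Wed                310
take 3 rows with smallest fare_times_riders:
     fare_times_riders
day                   
Wed                310
Sat                408
Mon                565

427.666666667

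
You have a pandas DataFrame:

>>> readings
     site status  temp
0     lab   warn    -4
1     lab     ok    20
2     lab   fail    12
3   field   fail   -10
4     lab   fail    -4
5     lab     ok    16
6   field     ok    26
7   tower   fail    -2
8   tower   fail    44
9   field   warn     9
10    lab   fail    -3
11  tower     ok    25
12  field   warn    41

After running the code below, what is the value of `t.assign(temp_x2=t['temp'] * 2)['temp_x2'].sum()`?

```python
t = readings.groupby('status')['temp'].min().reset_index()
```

group by status, min of temp:
status
fail   -10
ok      16
warn    -4
Name: temp, dtype: int64
reset_index():
  status  temp
0   fail   -10
1     ok    16
2   warn    -4
add column temp_x2 = t['temp'] * 2:
  status  temp  temp_x2
0   fail   -10      -20
1     ok    16       32
2   warn    -4       -8
So sum() = 4.

4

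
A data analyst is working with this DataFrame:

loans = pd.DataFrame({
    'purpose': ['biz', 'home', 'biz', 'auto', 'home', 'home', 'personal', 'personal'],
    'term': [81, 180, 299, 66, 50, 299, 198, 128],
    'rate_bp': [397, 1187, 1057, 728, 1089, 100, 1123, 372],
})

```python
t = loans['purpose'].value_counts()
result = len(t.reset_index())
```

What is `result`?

value_counts of purpose:
purpose
home        3
biz         2
personal    2
auto        1
Name: count, dtype: int64
reset_index():
    purpose  count
0      home      3
1       biz      2
2  personal      2
3      auto      1
number of rows → 4

4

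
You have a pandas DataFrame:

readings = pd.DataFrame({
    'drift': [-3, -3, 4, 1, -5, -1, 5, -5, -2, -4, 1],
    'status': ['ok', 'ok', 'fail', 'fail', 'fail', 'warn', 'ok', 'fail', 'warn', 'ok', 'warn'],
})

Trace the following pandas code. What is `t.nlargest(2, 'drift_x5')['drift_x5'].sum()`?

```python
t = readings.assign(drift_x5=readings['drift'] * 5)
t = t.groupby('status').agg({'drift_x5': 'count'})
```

add column drift_x5 = readings['drift'] * 5:
    drift status  drift_x5
0      -3     ok       -15
1      -3     ok       -15
2       4   fail        20
3       1   fail         5
4      -5   fail       -25
5      -1   warn        -5
6       5     ok        25
7      -5   fail       -25
8      -2   warn       -10
9      -4     ok       -20
10      1   warn         5
group by status, count of drift_x5:
        drift_x5
status          
fail           4
ok             4
warn           3
take 2 rows with largest drift_x5:
        drift_x5
status          
fail           4
ok             4
The sum of column 'drift_x5' is 8.

8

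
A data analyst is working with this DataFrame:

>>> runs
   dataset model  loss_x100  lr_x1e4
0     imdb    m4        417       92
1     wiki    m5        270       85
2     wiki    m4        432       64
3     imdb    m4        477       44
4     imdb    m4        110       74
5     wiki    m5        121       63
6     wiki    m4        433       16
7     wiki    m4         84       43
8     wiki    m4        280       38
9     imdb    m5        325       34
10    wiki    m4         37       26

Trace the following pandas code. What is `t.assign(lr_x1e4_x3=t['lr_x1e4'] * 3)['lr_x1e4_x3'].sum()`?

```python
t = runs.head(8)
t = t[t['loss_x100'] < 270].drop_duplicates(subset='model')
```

take first 8 rows:
  dataset model  loss_x100  lr_x1e4
0    imdb    m4        417       92
1    wiki    m5        270       85
2    wiki    m4        432       64
3    imdb    m4        477       44
4    imdb    m4        110       74
5    wiki    m5        121       63
6    wiki    m4        433       16
7    wiki    m4         84       43
filter rows where loss_x100 < 270:
  dataset model  loss_x100  lr_x1e4
4    imdb    m4        110       74
5    wiki    m5        121       63
7    wiki    m4         84       43
drop duplicate model (keep=first):
  dataset model  loss_x100  lr_x1e4
4    imdb    m4        110       74
5    wiki    m5        121       63
add column lr_x1e4_x3 = t['lr_x1e4'] * 3:
  dataset model  loss_x100  lr_x1e4  lr_x1e4_x3
4    imdb    m4        110       74         222
5    wiki    m5        121       63         189

411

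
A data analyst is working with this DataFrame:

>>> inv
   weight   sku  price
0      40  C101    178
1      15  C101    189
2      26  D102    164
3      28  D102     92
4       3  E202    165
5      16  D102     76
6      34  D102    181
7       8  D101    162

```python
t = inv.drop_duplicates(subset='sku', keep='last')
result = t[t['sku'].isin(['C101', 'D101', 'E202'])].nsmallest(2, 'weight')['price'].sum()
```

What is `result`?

drop duplicate sku (keep=last):
   weight   sku  price
1      15  C101    189
4       3  E202    165
6      34  D102    181
7       8  D101    162
filter rows where sku in ['C101', 'D101', 'E202']:
   weight   sku  price
1      15  C101    189
4       3  E202    165
7       8  D101    162
take 2 rows with smallest weight:
   weight   sku  price
4       3  E202    165
7       8  D101    162

327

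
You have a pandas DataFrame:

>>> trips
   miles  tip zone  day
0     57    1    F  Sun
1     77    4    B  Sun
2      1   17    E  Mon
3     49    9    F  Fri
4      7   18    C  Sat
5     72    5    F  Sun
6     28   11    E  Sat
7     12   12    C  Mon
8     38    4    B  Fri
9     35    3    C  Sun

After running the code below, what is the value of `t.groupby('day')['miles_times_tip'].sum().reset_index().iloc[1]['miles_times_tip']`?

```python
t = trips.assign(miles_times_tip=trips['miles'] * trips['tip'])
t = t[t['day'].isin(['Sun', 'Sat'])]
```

add column miles_times_tip = trips['miles'] * trips['tip']:
   miles  tip zone  day  miles_times_tip
0     57    1    F  Sun               57
1     77    4    B  Sun              308
2      1   17    E  Mon               17
3     49    9    F  Fri              441
4      7   18    C  Sat              126
5     72    5    F  Sun              360
6     28   11    E  Sat              308
7     12   12    C  Mon              144
8     38    4    B  Fri              152
9     35    3    C  Sun              105
filter rows where day in ['Sun', 'Sat']:
   miles  tip zone  day  miles_times_tip
0     57    1    F  Sun               57
1     77    4    B  Sun              308
4      7   18    C  Sat              126
5     72    5    F  Sun              360
6     28   11    E  Sat              308
9     35    3    C  Sun              105
group by day, sum of miles_times_tip:
day
Sat    434
Sun    830
Name: miles_times_tip, dtype: int64
reset_index():
   day  miles_times_tip
0  Sat              434
1  Sun              830
value at position 1, column 'miles_times_tip' → 830

830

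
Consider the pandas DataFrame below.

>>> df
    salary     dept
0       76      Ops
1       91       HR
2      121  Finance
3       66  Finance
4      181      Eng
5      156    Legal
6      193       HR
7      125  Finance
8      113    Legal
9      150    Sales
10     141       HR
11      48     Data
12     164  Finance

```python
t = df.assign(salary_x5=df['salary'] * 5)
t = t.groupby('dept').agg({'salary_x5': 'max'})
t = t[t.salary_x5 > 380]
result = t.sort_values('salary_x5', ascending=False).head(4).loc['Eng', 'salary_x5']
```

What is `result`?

905

add column salary_x5 = df['salary'] * 5:
    salary     dept  salary_x5
0       76      Ops        380
1       91       HR        455
2      121  Finance        605
3       66  Finance        330
4      181      Eng        905
5      156    Legal        780
6      193       HR        965
7      125  Finance        625
8      113    Legal        565
9      150    Sales        750
10     141       HR        705
11      48     Data        240
12     164  Finance        820
group by dept, max of salary_x5:
         salary_x5
dept              
Data           240
Eng            905
Finance        820
HR             965
Legal          780
Ops            380
Sales          750
filter rows where salary_x5 > 380:
         salary_x5
dept              
Eng            905
Finance        820
HR             965
Legal          780
Sales          750
sort by salary_x5 descending:
         salary_x5
dept              
HR             965
Eng            905
Finance        820
Legal          780
Sales          750
take first 4 rows:
         salary_x5
dept              
HR             965
Eng            905
Finance        820
Legal          780
value at row 'Eng', column 'salary_x5' → 905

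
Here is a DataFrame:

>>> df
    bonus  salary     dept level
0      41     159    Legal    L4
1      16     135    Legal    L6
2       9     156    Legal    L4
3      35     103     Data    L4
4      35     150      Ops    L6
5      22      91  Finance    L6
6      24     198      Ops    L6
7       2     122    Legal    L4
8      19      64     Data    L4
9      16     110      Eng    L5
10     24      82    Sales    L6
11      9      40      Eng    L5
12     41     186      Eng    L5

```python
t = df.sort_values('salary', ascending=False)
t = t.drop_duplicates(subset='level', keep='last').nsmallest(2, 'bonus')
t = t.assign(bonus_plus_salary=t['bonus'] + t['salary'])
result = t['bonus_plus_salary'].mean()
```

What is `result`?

sort by salary descending:
    bonus  salary     dept level
6      24     198      Ops    L6
12     41     186      Eng    L5
0      41     159    Legal    L4
2       9     156    Legal    L4
4      35     150      Ops    L6
1      16     135    Legal    L6
7       2     122    Legal    L4
9      16     110      Eng    L5
3      35     103     Data    L4
5      22      91  Finance    L6
10     24      82    Sales    L6
8      19      64     Data    L4
11      9      40      Eng    L5
drop duplicate level (keep=last):
    bonus  salary   dept level
10     24      82  Sales    L6
8      19      64   Data    L4
11      9      40    Eng    L5
take 2 rows with smallest bonus:
    bonus  salary  dept level
11      9      40   Eng    L5
8      19      64  Data    L4
add column bonus_plus_salary = t['bonus'] + t['salary']:
    bonus  salary  dept level  bonus_plus_salary
11      9      40   Eng    L5                 49
8      19      64  Data    L4                 83
mean of column 'bonus_plus_salary' → 66.0

66.0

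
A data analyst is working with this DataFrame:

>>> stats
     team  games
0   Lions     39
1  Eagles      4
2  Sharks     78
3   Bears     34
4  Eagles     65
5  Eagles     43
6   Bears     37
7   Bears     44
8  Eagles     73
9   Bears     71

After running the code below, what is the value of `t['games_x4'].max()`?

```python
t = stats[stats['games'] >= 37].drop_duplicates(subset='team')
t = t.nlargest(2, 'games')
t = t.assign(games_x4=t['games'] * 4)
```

312

filter rows where games >= 37:
     team  games
0   Lions     39
2  Sharks     78
4  Eagles     65
5  Eagles     43
6   Bears     37
7   Bears     44
8  Eagles     73
9   Bears     71
drop duplicate team (keep=first):
     team  games
0   Lions     39
2  Sharks     78
4  Eagles     65
6   Bears     37
take 2 rows with largest games:
     team  games
2  Sharks     78
4  Eagles     65
add column games_x4 = t['games'] * 4:
     team  games  games_x4
2  Sharks     78       312
4  Eagles     65       260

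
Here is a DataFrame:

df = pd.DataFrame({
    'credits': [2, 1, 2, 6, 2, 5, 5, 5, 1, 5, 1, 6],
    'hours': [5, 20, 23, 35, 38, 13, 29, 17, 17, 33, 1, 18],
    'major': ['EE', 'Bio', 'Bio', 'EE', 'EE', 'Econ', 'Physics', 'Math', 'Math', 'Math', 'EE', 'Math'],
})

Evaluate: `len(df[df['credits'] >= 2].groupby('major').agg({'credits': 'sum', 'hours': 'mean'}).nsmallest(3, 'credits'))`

3

filter rows where credits >= 2:
    credits  hours    major
0         2      5       EE
2         2     23      Bio
3         6     35       EE
4         2     38       EE
5         5     13     Econ
6         5     29  Physics
7         5     17     Math
9         5     33     Math
11        6     18     Math
group by major: sum(credits), mean(hours):
         credits      hours
major                      
Bio            2  23.000000
EE            10  26.000000
Econ           5  13.000000
Math          16  22.666667
Physics        5  29.000000
take 3 rows with smallest credits:
         credits  hours
major                  
Bio            2   23.0
Econ           5   13.0
Physics        5   29.0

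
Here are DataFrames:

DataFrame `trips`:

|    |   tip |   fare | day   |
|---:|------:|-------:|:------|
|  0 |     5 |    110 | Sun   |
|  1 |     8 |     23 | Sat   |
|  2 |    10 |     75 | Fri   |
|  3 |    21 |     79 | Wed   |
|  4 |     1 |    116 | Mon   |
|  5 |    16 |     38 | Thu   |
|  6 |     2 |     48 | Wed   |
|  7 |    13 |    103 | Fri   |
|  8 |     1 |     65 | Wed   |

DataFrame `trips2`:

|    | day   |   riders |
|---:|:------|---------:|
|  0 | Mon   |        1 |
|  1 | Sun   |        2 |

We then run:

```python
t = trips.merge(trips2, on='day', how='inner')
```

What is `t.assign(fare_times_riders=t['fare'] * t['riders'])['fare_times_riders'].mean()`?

merge on 'day' (how='inner') → 2 rows:
   tip  fare  day  riders
0    5   110  Sun       2
1    1   116  Mon       1
add column fare_times_riders = t['fare'] * t['riders']:
   tip  fare  day  riders  fare_times_riders
0    5   110  Sun       2                220
1    1   116  Mon       1                116
Finally, mean of column 'fare_times_riders' = 168.0.

168.0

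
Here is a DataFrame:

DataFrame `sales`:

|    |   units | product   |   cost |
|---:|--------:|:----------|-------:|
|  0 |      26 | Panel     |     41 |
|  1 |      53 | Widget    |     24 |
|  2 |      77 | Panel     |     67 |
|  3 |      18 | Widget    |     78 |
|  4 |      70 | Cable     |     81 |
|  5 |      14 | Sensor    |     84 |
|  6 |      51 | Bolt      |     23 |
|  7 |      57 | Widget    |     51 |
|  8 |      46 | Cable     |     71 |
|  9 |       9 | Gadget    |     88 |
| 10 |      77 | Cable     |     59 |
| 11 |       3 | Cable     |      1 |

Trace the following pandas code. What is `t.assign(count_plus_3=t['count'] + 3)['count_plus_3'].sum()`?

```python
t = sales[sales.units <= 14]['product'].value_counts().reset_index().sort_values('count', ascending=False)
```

filter rows where units <= 14:
    units product  cost
5      14  Sensor    84
9       9  Gadget    88
11      3   Cable     1
value_counts of product:
product
Sensor    1
Gadget    1
Cable     1
Name: count, dtype: int64
reset_index():
  product  count
0  Sensor      1
1  Gadget      1
2   Cable      1
sort by count descending:
  product  count
0  Sensor      1
1  Gadget      1
2   Cable      1
add column count_plus_3 = t['count'] + 3:
  product  count  count_plus_3
0  Sensor      1             4
1  Gadget      1             4
2   Cable      1             4
So sum() = 12.

12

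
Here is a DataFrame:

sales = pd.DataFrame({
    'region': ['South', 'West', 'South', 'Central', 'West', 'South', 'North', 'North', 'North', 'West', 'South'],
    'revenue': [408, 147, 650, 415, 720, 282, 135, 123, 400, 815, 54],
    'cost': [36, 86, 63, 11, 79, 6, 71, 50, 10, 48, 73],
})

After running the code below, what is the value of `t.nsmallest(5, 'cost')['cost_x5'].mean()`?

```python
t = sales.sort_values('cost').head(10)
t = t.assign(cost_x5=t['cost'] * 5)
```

111.0

sort by cost:
     region  revenue  cost
5     South      282     6
8     North      400    10
3   Central      415    11
0     South      408    36
9      West      815    48
7     North      123    50
2     South      650    63
6     North      135    71
10    South       54    73
4      West      720    79
1      West      147    86
take first 10 rows:
     region  revenue  cost
5     South      282     6
8     North      400    10
3   Central      415    11
0     South      408    36
9      West      815    48
7     North      123    50
2     South      650    63
6     North      135    71
10    South       54    73
4      West      720    79
add column cost_x5 = t['cost'] * 5:
     region  revenue  cost  cost_x5
5     South      282     6       30
8     North      400    10       50
3   Central      415    11       55
0     South      408    36      180
9      West      815    48      240
7     North      123    50      250
2     South      650    63      315
6     North      135    71      355
10    South       54    73      365
4      West      720    79      395
take 5 rows with smallest cost:
    region  revenue  cost  cost_x5
5    South      282     6       30
8    North      400    10       50
3  Central      415    11       55
0    South      408    36      180
9     West      815    48      240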